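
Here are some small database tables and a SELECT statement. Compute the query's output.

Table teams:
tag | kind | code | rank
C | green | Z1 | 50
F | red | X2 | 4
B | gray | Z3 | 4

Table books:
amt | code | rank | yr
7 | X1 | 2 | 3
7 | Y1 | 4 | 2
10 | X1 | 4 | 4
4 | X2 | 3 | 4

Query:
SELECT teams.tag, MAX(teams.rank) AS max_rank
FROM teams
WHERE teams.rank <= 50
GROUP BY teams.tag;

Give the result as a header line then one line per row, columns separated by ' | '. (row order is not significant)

After WHERE (3 rows):
teams.tag | teams.kind | teams.code | teams.rank
C | green | Z1 | 50
F | red | X2 | 4
B | gray | Z3 | 4
After GROUP BY (3 rows):
teams.tag | max_rank
C | 50
F | 4
B | 4

== RESULT ==
teams.tag | max_rank
C | 50
F | 4
B | 4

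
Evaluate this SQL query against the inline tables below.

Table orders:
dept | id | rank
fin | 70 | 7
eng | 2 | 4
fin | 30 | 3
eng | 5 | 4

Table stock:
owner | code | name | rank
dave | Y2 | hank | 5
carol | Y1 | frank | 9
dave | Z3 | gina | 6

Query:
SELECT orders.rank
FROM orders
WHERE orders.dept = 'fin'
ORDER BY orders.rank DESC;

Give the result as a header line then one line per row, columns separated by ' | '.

== RESULT ==
orders.rank
7
3

Derivation:
After WHERE (2 rows):
orders.dept | orders.id | orders.rank
fin | 70 | 7
fin | 30 | 3
After SELECT (2 rows):
orders.rank
7
3
After ORDER BY (2 rows):
orders.rank
7
3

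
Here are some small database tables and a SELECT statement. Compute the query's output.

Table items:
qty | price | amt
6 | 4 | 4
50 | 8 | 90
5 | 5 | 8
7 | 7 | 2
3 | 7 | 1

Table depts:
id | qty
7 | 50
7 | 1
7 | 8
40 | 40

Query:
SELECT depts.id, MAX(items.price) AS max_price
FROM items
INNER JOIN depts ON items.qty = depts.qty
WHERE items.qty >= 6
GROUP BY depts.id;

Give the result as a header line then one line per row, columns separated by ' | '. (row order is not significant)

After JOIN depts (1 rows):
items.qty | items.price | items.amt | depts.id | depts.qty
50 | 8 | 90 | 7 | 50
After WHERE (1 rows):
items.qty | items.price | items.amt | depts.id | depts.qty
50 | 8 | 90 | 7 | 50
After GROUP BY (1 rows):
depts.id | max_price
7 | 8

== RESULT ==
depts.id | max_price
7 | 8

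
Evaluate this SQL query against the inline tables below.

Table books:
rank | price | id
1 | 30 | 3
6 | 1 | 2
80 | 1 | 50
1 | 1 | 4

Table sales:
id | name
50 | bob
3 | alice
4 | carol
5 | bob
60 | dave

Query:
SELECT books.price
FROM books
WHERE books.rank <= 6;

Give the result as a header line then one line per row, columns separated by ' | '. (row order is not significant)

== RESULT ==
books.price
30
1
1

Derivation:
After WHERE (3 rows):
books.rank | books.price | books.id
1 | 30 | 3
6 | 1 | 2
1 | 1 | 4
After SELECT (3 rows):
books.price
30
1
1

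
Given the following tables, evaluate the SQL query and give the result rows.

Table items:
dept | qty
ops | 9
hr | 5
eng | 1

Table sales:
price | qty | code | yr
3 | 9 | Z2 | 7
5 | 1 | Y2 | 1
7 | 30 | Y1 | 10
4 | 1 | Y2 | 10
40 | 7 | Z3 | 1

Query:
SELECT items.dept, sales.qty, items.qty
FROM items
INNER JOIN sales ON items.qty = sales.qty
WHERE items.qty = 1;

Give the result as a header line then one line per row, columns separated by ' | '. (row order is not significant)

== RESULT ==
items.dept | sales.qty | items.qty
eng | 1 | 1
eng | 1 | 1

Derivation:
After JOIN sales (3 rows):
items.dept | items.qty | sales.price | sales.qty | sales.code | sales.yr
ops | 9 | 3 | 9 | Z2 | 7
eng | 1 | 5 | 1 | Y2 | 1
eng | 1 | 4 | 1 | Y2 | 10
After WHERE (2 rows):
items.dept | items.qty | sales.price | sales.qty | sales.code | sales.yr
eng | 1 | 5 | 1 | Y2 | 1
eng | 1 | 4 | 1 | Y2 | 10
After SELECT (2 rows):
items.dept | sales.qty | items.qty
eng | 1 | 1
eng | 1 | 1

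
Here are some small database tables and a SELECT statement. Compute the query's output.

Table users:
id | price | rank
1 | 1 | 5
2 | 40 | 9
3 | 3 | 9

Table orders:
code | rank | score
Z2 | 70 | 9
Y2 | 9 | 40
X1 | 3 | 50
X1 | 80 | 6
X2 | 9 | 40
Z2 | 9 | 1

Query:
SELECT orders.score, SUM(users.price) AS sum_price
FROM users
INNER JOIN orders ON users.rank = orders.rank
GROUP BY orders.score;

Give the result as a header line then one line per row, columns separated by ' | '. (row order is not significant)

== RESULT ==
orders.score | sum_price
40 | 86
1 | 43

Derivation:
After JOIN orders (6 rows):
users.id | users.price | users.rank | orders.code | orders.rank | orders.score
2 | 40 | 9 | Y2 | 9 | 40
2 | 40 | 9 | X2 | 9 | 40
2 | 40 | 9 | Z2 | 9 | 1
3 | 3 | 9 | Y2 | 9 | 40
3 | 3 | 9 | X2 | 9 | 40
3 | 3 | 9 | Z2 | 9 | 1
After GROUP BY (2 rows):
orders.score | sum_price
40 | 86
1 | 43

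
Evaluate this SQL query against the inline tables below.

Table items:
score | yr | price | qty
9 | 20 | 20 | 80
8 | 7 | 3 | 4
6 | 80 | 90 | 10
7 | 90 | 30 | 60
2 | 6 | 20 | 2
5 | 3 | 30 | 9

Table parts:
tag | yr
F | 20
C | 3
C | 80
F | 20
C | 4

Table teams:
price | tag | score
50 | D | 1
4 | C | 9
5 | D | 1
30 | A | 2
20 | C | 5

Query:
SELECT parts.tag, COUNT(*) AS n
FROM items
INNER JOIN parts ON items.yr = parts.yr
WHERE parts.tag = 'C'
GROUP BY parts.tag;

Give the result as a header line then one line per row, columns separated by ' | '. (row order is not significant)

== RESULT ==
parts.tag | n
C | 2

Derivation:
After JOIN parts (4 rows):
items.score | items.yr | items.price | items.qty | parts.tag | parts.yr
9 | 20 | 20 | 80 | F | 20
9 | 20 | 20 | 80 | F | 20
6 | 80 | 90 | 10 | C | 80
5 | 3 | 30 | 9 | C | 3
After WHERE (2 rows):
items.score | items.yr | items.price | items.qty | parts.tag | parts.yr
6 | 80 | 90 | 10 | C | 80
5 | 3 | 30 | 9 | C | 3
After GROUP BY (1 rows):
parts.tag | n
C | 2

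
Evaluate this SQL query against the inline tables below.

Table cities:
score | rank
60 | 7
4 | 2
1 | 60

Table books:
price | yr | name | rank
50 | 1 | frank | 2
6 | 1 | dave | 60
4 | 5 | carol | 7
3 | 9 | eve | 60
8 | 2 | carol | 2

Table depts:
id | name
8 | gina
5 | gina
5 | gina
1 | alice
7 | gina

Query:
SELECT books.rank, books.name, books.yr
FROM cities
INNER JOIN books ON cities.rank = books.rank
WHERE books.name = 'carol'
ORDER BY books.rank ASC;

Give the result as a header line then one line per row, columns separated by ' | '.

== RESULT ==
books.rank | books.name | books.yr
2 | carol | 2
7 | carol | 5

Derivation:
After JOIN books (5 rows):
cities.score | cities.rank | books.price | books.yr | books.name | books.rank
60 | 7 | 4 | 5 | carol | 7
4 | 2 | 50 | 1 | frank | 2
4 | 2 | 8 | 2 | carol | 2
1 | 60 | 6 | 1 | dave | 60
1 | 60 | 3 | 9 | eve | 60
After WHERE (2 rows):
cities.score | cities.rank | books.price | books.yr | books.name | books.rank
60 | 7 | 4 | 5 | carol | 7
4 | 2 | 8 | 2 | carol | 2
After SELECT (2 rows):
books.rank | books.name | books.yr
7 | carol | 5
2 | carol | 2
After ORDER BY (2 rows):
books.rank | books.name | books.yr
2 | carol | 2
7 | carol | 5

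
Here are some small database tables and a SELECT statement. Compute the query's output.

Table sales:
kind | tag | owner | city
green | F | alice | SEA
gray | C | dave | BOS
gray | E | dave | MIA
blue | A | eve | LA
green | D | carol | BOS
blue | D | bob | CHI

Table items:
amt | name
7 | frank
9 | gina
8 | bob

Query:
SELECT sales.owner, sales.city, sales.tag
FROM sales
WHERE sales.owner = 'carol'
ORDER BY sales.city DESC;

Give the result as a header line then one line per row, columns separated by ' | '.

== RESULT ==
sales.owner | sales.city | sales.tag
carol | BOS | D

Derivation:
After WHERE (1 rows):
sales.kind | sales.tag | sales.owner | sales.city
green | D | carol | BOS
After SELECT (1 rows):
sales.owner | sales.city | sales.tag
carol | BOS | D
After ORDER BY (1 rows):
sales.owner | sales.city | sales.tag
carol | BOS | D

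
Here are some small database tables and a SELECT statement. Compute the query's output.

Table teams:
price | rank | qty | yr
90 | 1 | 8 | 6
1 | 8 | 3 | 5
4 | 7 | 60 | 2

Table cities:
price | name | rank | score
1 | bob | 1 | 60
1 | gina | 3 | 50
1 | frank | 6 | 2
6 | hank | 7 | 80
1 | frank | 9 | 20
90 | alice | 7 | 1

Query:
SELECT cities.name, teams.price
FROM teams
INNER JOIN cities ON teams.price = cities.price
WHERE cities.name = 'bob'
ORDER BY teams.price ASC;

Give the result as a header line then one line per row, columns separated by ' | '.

== RESULT ==
cities.name | teams.price
bob | 1

Derivation:
After JOIN cities (5 rows):
teams.price | teams.rank | teams.qty | teams.yr | cities.price | cities.name | cities.rank | cities.score
90 | 1 | 8 | 6 | 90 | alice | 7 | 1
1 | 8 | 3 | 5 | 1 | bob | 1 | 60
1 | 8 | 3 | 5 | 1 | gina | 3 | 50
1 | 8 | 3 | 5 | 1 | frank | 6 | 2
1 | 8 | 3 | 5 | 1 | frank | 9 | 20
After WHERE (1 rows):
teams.price | teams.rank | teams.qty | teams.yr | cities.price | cities.name | cities.rank | cities.score
1 | 8 | 3 | 5 | 1 | bob | 1 | 60
After SELECT (1 rows):
cities.name | teams.price
bob | 1
After ORDER BY (1 rows):
cities.name | teams.price
bob | 1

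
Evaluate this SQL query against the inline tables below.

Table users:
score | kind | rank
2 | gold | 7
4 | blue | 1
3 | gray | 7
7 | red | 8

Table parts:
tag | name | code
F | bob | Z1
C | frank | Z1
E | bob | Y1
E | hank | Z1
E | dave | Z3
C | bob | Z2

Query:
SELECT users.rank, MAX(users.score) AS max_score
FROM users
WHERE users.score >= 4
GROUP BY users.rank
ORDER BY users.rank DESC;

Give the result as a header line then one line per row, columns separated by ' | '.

== RESULT ==
users.rank | max_score
8 | 7
1 | 4

Derivation:
After WHERE (2 rows):
users.score | users.kind | users.rank
4 | blue | 1
7 | red | 8
After GROUP BY (2 rows):
users.rank | max_score
1 | 4
8 | 7
After ORDER BY (2 rows):
users.rank | max_score
8 | 7
1 | 4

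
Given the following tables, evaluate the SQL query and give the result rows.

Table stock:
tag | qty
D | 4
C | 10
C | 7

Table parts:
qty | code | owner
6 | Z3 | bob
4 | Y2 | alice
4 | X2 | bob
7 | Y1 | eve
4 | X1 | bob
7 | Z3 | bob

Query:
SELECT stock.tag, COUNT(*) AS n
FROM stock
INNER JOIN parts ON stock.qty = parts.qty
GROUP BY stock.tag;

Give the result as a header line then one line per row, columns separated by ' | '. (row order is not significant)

After JOIN parts (5 rows):
stock.tag | stock.qty | parts.qty | parts.code | parts.owner
D | 4 | 4 | Y2 | alice
D | 4 | 4 | X2 | bob
D | 4 | 4 | X1 | bob
C | 7 | 7 | Y1 | eve
C | 7 | 7 | Z3 | bob
After GROUP BY (2 rows):
stock.tag | n
D | 3
C | 2

== RESULT ==
stock.tag | n
D | 3
C | 2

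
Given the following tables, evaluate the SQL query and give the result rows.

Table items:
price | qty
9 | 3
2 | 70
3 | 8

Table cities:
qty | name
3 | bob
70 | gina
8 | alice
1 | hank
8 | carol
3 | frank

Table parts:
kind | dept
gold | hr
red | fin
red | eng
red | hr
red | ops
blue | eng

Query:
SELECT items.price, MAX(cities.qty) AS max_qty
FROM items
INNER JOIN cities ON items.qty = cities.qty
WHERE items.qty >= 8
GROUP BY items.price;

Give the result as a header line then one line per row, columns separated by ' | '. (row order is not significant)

== RESULT ==
items.price | max_qty
2 | 70
3 | 8

Derivation:
After JOIN cities (5 rows):
items.price | items.qty | cities.qty | cities.name
9 | 3 | 3 | bob
9 | 3 | 3 | frank
2 | 70 | 70 | gina
3 | 8 | 8 | alice
3 | 8 | 8 | carol
After WHERE (3 rows):
items.price | items.qty | cities.qty | cities.name
2 | 70 | 70 | gina
3 | 8 | 8 | alice
3 | 8 | 8 | carol
After GROUP BY (2 rows):
items.price | max_qty
2 | 70
3 | 8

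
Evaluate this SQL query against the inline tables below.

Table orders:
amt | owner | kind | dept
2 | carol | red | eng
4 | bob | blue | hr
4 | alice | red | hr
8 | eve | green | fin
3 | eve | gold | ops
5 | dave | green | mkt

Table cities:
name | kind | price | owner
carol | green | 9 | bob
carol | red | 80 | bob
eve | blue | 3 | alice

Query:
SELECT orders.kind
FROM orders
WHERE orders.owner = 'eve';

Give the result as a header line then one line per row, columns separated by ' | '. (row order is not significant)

== RESULT ==
orders.kind
green
gold

Derivation:
After WHERE (2 rows):
orders.amt | orders.owner | orders.kind | orders.dept
8 | eve | green | fin
3 | eve | gold | ops
After SELECT (2 rows):
orders.kind
green
gold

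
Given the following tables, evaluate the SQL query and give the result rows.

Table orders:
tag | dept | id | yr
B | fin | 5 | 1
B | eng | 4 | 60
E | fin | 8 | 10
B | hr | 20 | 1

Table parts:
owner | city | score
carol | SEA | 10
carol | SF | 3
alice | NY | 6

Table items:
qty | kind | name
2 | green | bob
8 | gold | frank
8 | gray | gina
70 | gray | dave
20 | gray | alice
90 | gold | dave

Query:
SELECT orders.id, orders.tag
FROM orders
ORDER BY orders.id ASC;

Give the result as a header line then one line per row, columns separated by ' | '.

After SELECT (4 rows):
orders.id | orders.tag
5 | B
4 | B
8 | E
20 | B
After ORDER BY (4 rows):
orders.id | orders.tag
4 | B
5 | B
8 | E
20 | B

== RESULT ==
orders.id | orders.tag
4 | B
5 | B
8 | E
20 | B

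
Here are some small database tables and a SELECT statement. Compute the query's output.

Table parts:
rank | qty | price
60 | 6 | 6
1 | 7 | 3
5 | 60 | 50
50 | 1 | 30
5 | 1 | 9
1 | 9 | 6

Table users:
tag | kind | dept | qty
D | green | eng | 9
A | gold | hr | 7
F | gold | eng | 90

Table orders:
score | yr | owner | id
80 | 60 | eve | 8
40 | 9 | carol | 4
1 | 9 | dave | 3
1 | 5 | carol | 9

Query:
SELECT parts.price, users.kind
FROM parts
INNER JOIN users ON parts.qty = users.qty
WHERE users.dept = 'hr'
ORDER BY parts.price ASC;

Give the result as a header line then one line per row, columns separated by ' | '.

After JOIN users (2 rows):
parts.rank | parts.qty | parts.price | users.tag | users.kind | users.dept | users.qty
1 | 7 | 3 | A | gold | hr | 7
1 | 9 | 6 | D | green | eng | 9
After WHERE (1 rows):
parts.rank | parts.qty | parts.price | users.tag | users.kind | users.dept | users.qty
1 | 7 | 3 | A | gold | hr | 7
After SELECT (1 rows):
parts.price | users.kind
3 | gold
After ORDER BY (1 rows):
parts.price | users.kind
3 | gold

== RESULT ==
parts.price | users.kind
3 | gold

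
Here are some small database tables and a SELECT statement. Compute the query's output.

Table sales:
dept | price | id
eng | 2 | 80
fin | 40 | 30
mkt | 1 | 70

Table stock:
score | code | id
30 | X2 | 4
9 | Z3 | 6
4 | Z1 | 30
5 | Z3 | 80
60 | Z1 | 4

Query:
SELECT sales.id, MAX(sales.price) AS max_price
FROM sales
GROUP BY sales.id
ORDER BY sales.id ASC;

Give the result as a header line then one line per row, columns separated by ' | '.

== RESULT ==
sales.id | max_price
30 | 40
70 | 1
80 | 2

Derivation:
After GROUP BY (3 rows):
sales.id | max_price
80 | 2
30 | 40
70 | 1
After ORDER BY (3 rows):
sales.id | max_price
30 | 40
70 | 1
80 | 2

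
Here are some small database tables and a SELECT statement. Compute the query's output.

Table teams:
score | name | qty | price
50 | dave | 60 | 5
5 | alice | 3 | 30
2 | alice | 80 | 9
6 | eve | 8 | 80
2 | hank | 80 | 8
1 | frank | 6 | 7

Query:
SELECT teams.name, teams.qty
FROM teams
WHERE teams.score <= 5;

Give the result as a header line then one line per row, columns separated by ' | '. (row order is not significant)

== RESULT ==
teams.name | teams.qty
alice | 3
alice | 80
hank | 80
frank | 6

Derivation:
After WHERE (4 rows):
teams.score | teams.name | teams.qty | teams.price
5 | alice | 3 | 30
2 | alice | 80 | 9
2 | hank | 80 | 8
1 | frank | 6 | 7
After SELECT (4 rows):
teams.name | teams.qty
alice | 3
alice | 80
hank | 80
frank | 6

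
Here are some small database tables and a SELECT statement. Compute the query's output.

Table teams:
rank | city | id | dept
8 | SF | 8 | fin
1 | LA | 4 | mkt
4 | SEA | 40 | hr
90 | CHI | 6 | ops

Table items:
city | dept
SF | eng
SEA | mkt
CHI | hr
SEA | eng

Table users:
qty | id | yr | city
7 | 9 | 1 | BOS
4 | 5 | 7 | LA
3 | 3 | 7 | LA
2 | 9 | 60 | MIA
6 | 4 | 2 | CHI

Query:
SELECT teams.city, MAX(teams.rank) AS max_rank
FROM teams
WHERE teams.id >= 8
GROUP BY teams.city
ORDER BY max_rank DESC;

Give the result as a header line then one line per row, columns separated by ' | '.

== RESULT ==
teams.city | max_rank
SF | 8
SEA | 4

Derivation:
After WHERE (2 rows):
teams.rank | teams.city | teams.id | teams.dept
8 | SF | 8 | fin
4 | SEA | 40 | hr
After GROUP BY (2 rows):
teams.city | max_rank
SF | 8
SEA | 4
After ORDER BY (2 rows):
teams.city | max_rank
SF | 8
SEA | 4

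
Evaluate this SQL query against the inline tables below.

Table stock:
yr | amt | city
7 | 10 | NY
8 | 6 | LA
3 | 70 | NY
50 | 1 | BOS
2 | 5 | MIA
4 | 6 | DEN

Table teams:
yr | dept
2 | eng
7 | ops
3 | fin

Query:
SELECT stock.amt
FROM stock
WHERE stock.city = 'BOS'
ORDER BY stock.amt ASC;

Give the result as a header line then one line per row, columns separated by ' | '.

After WHERE (1 rows):
stock.yr | stock.amt | stock.city
50 | 1 | BOS
After SELECT (1 rows):
stock.amt
1
After ORDER BY (1 rows):
stock.amt
1

== RESULT ==
stock.amt
1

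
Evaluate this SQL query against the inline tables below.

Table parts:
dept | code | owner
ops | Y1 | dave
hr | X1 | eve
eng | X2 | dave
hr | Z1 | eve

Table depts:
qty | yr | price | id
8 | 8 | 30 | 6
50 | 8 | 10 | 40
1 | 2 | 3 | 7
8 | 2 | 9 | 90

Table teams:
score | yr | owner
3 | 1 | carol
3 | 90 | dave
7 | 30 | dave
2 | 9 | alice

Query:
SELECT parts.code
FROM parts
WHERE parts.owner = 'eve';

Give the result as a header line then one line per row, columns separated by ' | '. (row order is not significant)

After WHERE (2 rows):
parts.dept | parts.code | parts.owner
hr | X1 | eve
hr | Z1 | eve
After SELECT (2 rows):
parts.code
X1
Z1

== RESULT ==
parts.code
X1
Z1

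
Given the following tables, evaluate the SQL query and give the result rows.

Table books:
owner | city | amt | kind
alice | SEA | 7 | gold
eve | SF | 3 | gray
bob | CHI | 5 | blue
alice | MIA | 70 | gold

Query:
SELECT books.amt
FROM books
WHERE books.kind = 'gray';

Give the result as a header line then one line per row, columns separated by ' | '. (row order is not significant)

After WHERE (1 rows):
books.owner | books.city | books.amt | books.kind
eve | SF | 3 | gray
After SELECT (1 rows):
books.amt
3

== RESULT ==
books.amt
3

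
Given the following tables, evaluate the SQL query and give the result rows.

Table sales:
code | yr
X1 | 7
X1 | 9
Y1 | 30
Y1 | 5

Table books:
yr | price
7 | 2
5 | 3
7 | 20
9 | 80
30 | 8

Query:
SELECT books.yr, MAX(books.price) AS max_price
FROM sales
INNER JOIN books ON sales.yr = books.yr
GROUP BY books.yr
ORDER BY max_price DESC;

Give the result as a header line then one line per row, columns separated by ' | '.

After JOIN books (5 rows):
sales.code | sales.yr | books.yr | books.price
X1 | 7 | 7 | 2
X1 | 7 | 7 | 20
X1 | 9 | 9 | 80
Y1 | 30 | 30 | 8
Y1 | 5 | 5 | 3
After GROUP BY (4 rows):
books.yr | max_price
7 | 20
9 | 80
30 | 8
5 | 3
After ORDER BY (4 rows):
books.yr | max_price
9 | 80
7 | 20
30 | 8
5 | 3

== RESULT ==
books.yr | max_price
9 | 80
7 | 20
30 | 8
5 | 3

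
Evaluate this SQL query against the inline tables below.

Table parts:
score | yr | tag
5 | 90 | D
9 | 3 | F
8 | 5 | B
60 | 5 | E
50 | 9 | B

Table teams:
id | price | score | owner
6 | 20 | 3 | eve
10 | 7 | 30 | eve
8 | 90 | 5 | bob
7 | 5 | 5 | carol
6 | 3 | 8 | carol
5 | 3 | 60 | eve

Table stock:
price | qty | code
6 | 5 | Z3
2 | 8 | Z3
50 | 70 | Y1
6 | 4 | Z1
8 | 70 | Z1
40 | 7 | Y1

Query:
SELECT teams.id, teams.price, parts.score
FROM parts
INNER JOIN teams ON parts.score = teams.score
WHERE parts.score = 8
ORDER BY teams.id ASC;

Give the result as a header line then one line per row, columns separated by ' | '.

== RESULT ==
teams.id | teams.price | parts.score
6 | 3 | 8

Derivation:
After JOIN teams (4 rows):
parts.score | parts.yr | parts.tag | teams.id | teams.price | teams.score | teams.owner
5 | 90 | D | 8 | 90 | 5 | bob
5 | 90 | D | 7 | 5 | 5 | carol
8 | 5 | B | 6 | 3 | 8 | carol
60 | 5 | E | 5 | 3 | 60 | eve
After WHERE (1 rows):
parts.score | parts.yr | parts.tag | teams.id | teams.price | teams.score | teams.owner
8 | 5 | B | 6 | 3 | 8 | carol
After SELECT (1 rows):
teams.id | teams.price | parts.score
6 | 3 | 8
After ORDER BY (1 rows):
teams.id | teams.price | parts.score
6 | 3 | 8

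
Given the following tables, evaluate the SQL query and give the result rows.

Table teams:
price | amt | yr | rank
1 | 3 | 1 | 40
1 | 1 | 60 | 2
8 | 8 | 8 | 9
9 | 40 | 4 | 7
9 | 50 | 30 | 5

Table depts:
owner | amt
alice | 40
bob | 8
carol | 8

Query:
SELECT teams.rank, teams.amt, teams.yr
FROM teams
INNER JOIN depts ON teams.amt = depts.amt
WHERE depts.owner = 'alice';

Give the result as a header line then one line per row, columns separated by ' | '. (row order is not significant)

After JOIN depts (3 rows):
teams.price | teams.amt | teams.yr | teams.rank | depts.owner | depts.amt
8 | 8 | 8 | 9 | bob | 8
8 | 8 | 8 | 9 | carol | 8
9 | 40 | 4 | 7 | alice | 40
After WHERE (1 rows):
teams.price | teams.amt | teams.yr | teams.rank | depts.owner | depts.amt
9 | 40 | 4 | 7 | alice | 40
After SELECT (1 rows):
teams.rank | teams.amt | teams.yr
7 | 40 | 4

== RESULT ==
teams.rank | teams.amt | teams.yr
7 | 40 | 4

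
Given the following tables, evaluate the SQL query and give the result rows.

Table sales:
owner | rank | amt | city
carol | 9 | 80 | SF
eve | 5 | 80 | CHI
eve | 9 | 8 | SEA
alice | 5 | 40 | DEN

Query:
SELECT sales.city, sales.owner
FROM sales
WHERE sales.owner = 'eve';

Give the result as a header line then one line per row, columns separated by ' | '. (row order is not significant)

== RESULT ==
sales.city | sales.owner
CHI | eve
SEA | eve

Derivation:
After WHERE (2 rows):
sales.owner | sales.rank | sales.amt | sales.city
eve | 5 | 80 | CHI
eve | 9 | 8 | SEA
After SELECT (2 rows):
sales.city | sales.owner
CHI | eve
SEA | eve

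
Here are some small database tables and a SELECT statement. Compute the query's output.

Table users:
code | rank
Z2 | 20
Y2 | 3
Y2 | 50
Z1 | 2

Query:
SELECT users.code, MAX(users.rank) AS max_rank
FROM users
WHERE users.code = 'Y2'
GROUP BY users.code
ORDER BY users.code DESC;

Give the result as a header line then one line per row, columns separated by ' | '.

== RESULT ==
users.code | max_rank
Y2 | 50

Derivation:
After WHERE (2 rows):
users.code | users.rank
Y2 | 3
Y2 | 50
After GROUP BY (1 rows):
users.code | max_rank
Y2 | 50
After ORDER BY (1 rows):
users.code | max_rank
Y2 | 50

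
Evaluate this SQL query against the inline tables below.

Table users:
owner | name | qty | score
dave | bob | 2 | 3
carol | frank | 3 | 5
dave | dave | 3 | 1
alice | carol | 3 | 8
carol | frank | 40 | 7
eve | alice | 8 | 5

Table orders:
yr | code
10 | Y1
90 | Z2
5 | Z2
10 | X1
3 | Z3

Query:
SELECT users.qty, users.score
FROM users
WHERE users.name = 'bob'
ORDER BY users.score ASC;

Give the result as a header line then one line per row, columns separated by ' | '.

== RESULT ==
users.qty | users.score
2 | 3

Derivation:
After WHERE (1 rows):
users.owner | users.name | users.qty | users.score
dave | bob | 2 | 3
After SELECT (1 rows):
users.qty | users.score
2 | 3
After ORDER BY (1 rows):
users.qty | users.score
2 | 3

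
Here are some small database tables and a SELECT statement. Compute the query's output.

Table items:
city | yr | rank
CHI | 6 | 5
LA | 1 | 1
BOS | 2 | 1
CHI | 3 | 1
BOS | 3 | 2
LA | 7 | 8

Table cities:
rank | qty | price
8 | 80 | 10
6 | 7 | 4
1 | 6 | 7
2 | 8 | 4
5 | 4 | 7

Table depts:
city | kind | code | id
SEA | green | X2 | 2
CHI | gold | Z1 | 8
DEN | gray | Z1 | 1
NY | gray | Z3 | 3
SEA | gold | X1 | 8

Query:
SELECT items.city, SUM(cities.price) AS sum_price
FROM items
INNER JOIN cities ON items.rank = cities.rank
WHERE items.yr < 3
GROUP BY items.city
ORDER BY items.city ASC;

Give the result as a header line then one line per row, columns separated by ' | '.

After JOIN cities (6 rows):
items.city | items.yr | items.rank | cities.rank | cities.qty | cities.price
CHI | 6 | 5 | 5 | 4 | 7
LA | 1 | 1 | 1 | 6 | 7
BOS | 2 | 1 | 1 | 6 | 7
CHI | 3 | 1 | 1 | 6 | 7
BOS | 3 | 2 | 2 | 8 | 4
LA | 7 | 8 | 8 | 80 | 10
After WHERE (2 rows):
items.city | items.yr | items.rank | cities.rank | cities.qty | cities.price
LA | 1 | 1 | 1 | 6 | 7
BOS | 2 | 1 | 1 | 6 | 7
After GROUP BY (2 rows):
items.city | sum_price
LA | 7
BOS | 7
After ORDER BY (2 rows):
items.city | sum_price
BOS | 7
LA | 7

== RESULT ==
items.city | sum_price
BOS | 7
LA | 7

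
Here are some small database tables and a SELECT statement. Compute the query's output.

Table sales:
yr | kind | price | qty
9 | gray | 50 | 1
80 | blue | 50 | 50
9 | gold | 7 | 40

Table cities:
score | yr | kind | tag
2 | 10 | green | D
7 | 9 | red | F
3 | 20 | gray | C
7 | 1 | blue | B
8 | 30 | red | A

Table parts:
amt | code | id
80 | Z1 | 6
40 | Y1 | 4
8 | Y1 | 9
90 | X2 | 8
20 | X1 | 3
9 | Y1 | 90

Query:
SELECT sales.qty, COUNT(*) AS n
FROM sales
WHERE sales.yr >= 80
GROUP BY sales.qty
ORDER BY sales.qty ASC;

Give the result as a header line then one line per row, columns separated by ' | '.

After WHERE (1 rows):
sales.yr | sales.kind | sales.price | sales.qty
80 | blue | 50 | 50
After GROUP BY (1 rows):
sales.qty | n
50 | 1
After ORDER BY (1 rows):
sales.qty | n
50 | 1

== RESULT ==
sales.qty | n
50 | 1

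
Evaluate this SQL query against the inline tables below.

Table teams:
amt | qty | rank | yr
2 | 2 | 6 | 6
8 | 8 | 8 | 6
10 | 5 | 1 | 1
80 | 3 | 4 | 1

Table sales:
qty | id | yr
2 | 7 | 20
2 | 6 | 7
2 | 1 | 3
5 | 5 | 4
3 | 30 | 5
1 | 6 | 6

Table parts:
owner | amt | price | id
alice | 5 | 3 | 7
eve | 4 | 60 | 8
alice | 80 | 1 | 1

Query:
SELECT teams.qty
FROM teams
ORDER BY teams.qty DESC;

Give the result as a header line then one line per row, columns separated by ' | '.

After SELECT (4 rows):
teams.qty
2
8
5
3
After ORDER BY (4 rows):
teams.qty
8
5
3
2

== RESULT ==
teams.qty
8
5
3
2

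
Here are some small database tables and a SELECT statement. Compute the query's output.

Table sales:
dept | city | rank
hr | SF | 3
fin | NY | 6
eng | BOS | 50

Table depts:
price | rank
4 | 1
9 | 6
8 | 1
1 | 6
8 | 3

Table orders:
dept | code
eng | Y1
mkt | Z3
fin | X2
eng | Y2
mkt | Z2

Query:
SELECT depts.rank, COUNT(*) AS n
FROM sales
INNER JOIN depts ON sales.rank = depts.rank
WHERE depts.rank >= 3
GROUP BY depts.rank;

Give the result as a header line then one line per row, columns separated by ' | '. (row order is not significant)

== RESULT ==
depts.rank | n
3 | 1
6 | 2

Derivation:
After JOIN depts (3 rows):
sales.dept | sales.city | sales.rank | depts.price | depts.rank
hr | SF | 3 | 8 | 3
fin | NY | 6 | 9 | 6
fin | NY | 6 | 1 | 6
After WHERE (3 rows):
sales.dept | sales.city | sales.rank | depts.price | depts.rank
hr | SF | 3 | 8 | 3
fin | NY | 6 | 9 | 6
fin | NY | 6 | 1 | 6
After GROUP BY (2 rows):
depts.rank | n
3 | 1
6 | 2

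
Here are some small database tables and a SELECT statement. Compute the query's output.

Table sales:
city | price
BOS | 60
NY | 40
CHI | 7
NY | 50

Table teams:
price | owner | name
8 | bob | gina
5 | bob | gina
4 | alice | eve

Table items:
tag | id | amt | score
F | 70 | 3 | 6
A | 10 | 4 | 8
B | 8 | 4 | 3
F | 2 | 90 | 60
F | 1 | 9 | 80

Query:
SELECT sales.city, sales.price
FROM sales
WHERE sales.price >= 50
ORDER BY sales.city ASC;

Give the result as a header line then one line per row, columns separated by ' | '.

== RESULT ==
sales.city | sales.price
BOS | 60
NY | 50

Derivation:
After WHERE (2 rows):
sales.city | sales.price
BOS | 60
NY | 50
After SELECT (2 rows):
sales.city | sales.price
BOS | 60
NY | 50
After ORDER BY (2 rows):
sales.city | sales.price
BOS | 60
NY | 50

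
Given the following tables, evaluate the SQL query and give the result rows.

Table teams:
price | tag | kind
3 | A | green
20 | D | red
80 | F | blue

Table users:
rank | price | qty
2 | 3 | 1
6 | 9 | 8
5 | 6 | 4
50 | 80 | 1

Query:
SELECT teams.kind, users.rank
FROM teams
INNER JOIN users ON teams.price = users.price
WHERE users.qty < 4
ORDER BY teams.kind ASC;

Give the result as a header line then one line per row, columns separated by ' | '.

After JOIN users (2 rows):
teams.price | teams.tag | teams.kind | users.rank | users.price | users.qty
3 | A | green | 2 | 3 | 1
80 | F | blue | 50 | 80 | 1
After WHERE (2 rows):
teams.price | teams.tag | teams.kind | users.rank | users.price | users.qty
3 | A | green | 2 | 3 | 1
80 | F | blue | 50 | 80 | 1
After SELECT (2 rows):
teams.kind | users.rank
green | 2
blue | 50
After ORDER BY (2 rows):
teams.kind | users.rank
blue | 50
green | 2

== RESULT ==
teams.kind | users.rank
blue | 50
green | 2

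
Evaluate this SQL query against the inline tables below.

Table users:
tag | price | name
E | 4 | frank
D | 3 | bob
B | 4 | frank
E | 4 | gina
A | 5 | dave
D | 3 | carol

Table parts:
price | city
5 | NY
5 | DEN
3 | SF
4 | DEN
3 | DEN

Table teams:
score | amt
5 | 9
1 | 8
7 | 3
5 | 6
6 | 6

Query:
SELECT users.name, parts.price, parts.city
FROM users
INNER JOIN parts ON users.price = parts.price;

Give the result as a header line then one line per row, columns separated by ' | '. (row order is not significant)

After JOIN parts (9 rows):
users.tag | users.price | users.name | parts.price | parts.city
E | 4 | frank | 4 | DEN
D | 3 | bob | 3 | SF
D | 3 | bob | 3 | DEN
B | 4 | frank | 4 | DEN
E | 4 | gina | 4 | DEN
A | 5 | dave | 5 | NY
A | 5 | dave | 5 | DEN
D | 3 | carol | 3 | SF
D | 3 | carol | 3 | DEN
After SELECT (9 rows):
users.name | parts.price | parts.city
frank | 4 | DEN
bob | 3 | SF
bob | 3 | DEN
frank | 4 | DEN
gina | 4 | DEN
dave | 5 | NY
dave | 5 | DEN
carol | 3 | SF
carol | 3 | DEN

== RESULT ==
users.name | parts.price | parts.city
frank | 4 | DEN
bob | 3 | SF
bob | 3 | DEN
frank | 4 | DEN
gina | 4 | DEN
dave | 5 | NY
dave | 5 | DEN
carol | 3 | SF
carol | 3 | DEN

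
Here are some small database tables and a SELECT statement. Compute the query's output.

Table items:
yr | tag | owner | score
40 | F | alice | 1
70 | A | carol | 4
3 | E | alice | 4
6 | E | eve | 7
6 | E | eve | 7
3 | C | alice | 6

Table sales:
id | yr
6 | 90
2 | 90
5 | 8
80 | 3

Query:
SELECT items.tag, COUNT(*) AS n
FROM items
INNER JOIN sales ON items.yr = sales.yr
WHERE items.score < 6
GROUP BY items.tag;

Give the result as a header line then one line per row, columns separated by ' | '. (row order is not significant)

After JOIN sales (2 rows):
items.yr | items.tag | items.owner | items.score | sales.id | sales.yr
3 | E | alice | 4 | 80 | 3
3 | C | alice | 6 | 80 | 3
After WHERE (1 rows):
items.yr | items.tag | items.owner | items.score | sales.id | sales.yr
3 | E | alice | 4 | 80 | 3
After GROUP BY (1 rows):
items.tag | n
E | 1

== RESULT ==
items.tag | n
E | 1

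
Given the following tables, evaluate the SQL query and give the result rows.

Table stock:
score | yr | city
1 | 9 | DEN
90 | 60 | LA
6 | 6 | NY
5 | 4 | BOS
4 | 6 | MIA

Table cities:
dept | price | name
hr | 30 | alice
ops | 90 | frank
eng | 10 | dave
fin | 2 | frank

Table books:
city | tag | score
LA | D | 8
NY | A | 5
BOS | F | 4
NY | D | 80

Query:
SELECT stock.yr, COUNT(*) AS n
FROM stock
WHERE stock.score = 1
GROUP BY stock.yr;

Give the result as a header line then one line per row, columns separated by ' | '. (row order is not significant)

After WHERE (1 rows):
stock.score | stock.yr | stock.city
1 | 9 | DEN
After GROUP BY (1 rows):
stock.yr | n
9 | 1

== RESULT ==
stock.yr | n
9 | 1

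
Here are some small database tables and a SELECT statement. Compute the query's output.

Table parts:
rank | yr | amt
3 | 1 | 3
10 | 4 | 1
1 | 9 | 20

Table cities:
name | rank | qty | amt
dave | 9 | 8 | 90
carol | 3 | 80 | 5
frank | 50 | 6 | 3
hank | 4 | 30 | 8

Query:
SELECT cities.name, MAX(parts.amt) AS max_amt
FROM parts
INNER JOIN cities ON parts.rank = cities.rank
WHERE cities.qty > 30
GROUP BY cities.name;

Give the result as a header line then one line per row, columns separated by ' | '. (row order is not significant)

== RESULT ==
cities.name | max_amt
carol | 3

Derivation:
After JOIN cities (1 rows):
parts.rank | parts.yr | parts.amt | cities.name | cities.rank | cities.qty | cities.amt
3 | 1 | 3 | carol | 3 | 80 | 5
After WHERE (1 rows):
parts.rank | parts.yr | parts.amt | cities.name | cities.rank | cities.qty | cities.amt
3 | 1 | 3 | carol | 3 | 80 | 5
After GROUP BY (1 rows):
cities.name | max_amt
carol | 3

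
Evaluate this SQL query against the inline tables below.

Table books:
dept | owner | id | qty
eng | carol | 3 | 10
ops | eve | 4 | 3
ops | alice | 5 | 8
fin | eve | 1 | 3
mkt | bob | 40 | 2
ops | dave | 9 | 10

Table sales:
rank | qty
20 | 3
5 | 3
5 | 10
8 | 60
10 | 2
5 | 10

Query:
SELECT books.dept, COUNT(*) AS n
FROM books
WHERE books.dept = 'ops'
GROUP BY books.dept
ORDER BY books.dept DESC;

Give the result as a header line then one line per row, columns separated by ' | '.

== RESULT ==
books.dept | n
ops | 3

Derivation:
After WHERE (3 rows):
books.dept | books.owner | books.id | books.qty
ops | eve | 4 | 3
ops | alice | 5 | 8
ops | dave | 9 | 10
After GROUP BY (1 rows):
books.dept | n
ops | 3
After ORDER BY (1 rows):
books.dept | n
ops | 3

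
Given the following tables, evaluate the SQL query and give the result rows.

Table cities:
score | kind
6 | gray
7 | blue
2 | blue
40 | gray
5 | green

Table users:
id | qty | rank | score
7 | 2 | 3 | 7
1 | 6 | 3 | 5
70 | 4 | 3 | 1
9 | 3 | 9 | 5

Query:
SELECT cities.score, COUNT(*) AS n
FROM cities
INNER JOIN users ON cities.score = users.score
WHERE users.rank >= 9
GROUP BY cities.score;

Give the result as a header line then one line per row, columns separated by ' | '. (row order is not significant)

== RESULT ==
cities.score | n
5 | 1

Derivation:
After JOIN users (3 rows):
cities.score | cities.kind | users.id | users.qty | users.rank | users.score
7 | blue | 7 | 2 | 3 | 7
5 | green | 1 | 6 | 3 | 5
5 | green | 9 | 3 | 9 | 5
After WHERE (1 rows):
cities.score | cities.kind | users.id | users.qty | users.rank | users.score
5 | green | 9 | 3 | 9 | 5
After GROUP BY (1 rows):
cities.score | n
5 | 1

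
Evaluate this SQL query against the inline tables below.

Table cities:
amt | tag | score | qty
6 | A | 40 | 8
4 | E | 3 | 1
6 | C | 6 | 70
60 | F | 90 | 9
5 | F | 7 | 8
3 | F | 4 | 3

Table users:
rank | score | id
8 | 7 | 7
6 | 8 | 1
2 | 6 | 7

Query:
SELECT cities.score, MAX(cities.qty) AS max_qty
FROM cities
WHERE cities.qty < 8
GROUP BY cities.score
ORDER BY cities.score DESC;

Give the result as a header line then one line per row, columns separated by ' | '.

== RESULT ==
cities.score | max_qty
4 | 3
3 | 1

Derivation:
After WHERE (2 rows):
cities.amt | cities.tag | cities.score | cities.qty
4 | E | 3 | 1
3 | F | 4 | 3
After GROUP BY (2 rows):
cities.score | max_qty
3 | 1
4 | 3
After ORDER BY (2 rows):
cities.score | max_qty
4 | 3
3 | 1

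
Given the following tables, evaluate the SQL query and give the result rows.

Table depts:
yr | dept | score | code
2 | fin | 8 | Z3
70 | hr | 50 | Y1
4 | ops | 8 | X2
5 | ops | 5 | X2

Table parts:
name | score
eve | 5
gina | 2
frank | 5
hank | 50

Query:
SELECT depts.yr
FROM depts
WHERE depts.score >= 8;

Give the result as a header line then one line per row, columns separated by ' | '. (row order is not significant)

== RESULT ==
depts.yr
2
70
4

Derivation:
After WHERE (3 rows):
depts.yr | depts.dept | depts.score | depts.code
2 | fin | 8 | Z3
70 | hr | 50 | Y1
4 | ops | 8 | X2
After SELECT (3 rows):
depts.yr
2
70
4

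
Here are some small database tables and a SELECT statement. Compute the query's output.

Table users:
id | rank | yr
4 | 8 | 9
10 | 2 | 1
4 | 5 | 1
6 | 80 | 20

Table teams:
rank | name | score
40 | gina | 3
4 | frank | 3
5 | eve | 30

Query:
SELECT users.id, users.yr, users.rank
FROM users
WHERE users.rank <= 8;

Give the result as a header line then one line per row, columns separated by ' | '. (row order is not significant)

After WHERE (3 rows):
users.id | users.rank | users.yr
4 | 8 | 9
10 | 2 | 1
4 | 5 | 1
After SELECT (3 rows):
users.id | users.yr | users.rank
4 | 9 | 8
10 | 1 | 2
4 | 1 | 5

== RESULT ==
users.id | users.yr | users.rank
4 | 9 | 8
10 | 1 | 2
4 | 1 | 5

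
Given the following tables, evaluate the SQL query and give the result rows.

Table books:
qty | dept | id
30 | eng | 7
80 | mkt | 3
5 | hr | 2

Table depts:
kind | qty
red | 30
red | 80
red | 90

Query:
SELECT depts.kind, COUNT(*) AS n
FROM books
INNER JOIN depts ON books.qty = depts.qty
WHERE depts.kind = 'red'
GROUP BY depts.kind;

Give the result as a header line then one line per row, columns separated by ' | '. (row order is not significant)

After JOIN depts (2 rows):
books.qty | books.dept | books.id | depts.kind | depts.qty
30 | eng | 7 | red | 30
80 | mkt | 3 | red | 80
After WHERE (2 rows):
books.qty | books.dept | books.id | depts.kind | depts.qty
30 | eng | 7 | red | 30
80 | mkt | 3 | red | 80
After GROUP BY (1 rows):
depts.kind | n
red | 2

== RESULT ==
depts.kind | n
red | 2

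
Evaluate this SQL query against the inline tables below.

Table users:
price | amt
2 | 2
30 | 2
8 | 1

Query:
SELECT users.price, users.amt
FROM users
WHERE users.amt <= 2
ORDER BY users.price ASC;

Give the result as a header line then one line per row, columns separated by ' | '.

After WHERE (3 rows):
users.price | users.amt
2 | 2
30 | 2
8 | 1
After SELECT (3 rows):
users.price | users.amt
2 | 2
30 | 2
8 | 1
After ORDER BY (3 rows):
users.price | users.amt
2 | 2
8 | 1
30 | 2

== RESULT ==
users.price | users.amt
2 | 2
8 | 1
30 | 2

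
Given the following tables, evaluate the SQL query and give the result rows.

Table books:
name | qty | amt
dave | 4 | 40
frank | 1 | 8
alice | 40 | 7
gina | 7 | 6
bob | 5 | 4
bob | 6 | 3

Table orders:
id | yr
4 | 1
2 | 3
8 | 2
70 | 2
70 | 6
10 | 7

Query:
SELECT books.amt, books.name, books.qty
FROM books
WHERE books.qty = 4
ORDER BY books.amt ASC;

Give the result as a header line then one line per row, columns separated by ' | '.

== RESULT ==
books.amt | books.name | books.qty
40 | dave | 4

Derivation:
After WHERE (1 rows):
books.name | books.qty | books.amt
dave | 4 | 40
After SELECT (1 rows):
books.amt | books.name | books.qty
40 | dave | 4
After ORDER BY (1 rows):
books.amt | books.name | books.qty
40 | dave | 4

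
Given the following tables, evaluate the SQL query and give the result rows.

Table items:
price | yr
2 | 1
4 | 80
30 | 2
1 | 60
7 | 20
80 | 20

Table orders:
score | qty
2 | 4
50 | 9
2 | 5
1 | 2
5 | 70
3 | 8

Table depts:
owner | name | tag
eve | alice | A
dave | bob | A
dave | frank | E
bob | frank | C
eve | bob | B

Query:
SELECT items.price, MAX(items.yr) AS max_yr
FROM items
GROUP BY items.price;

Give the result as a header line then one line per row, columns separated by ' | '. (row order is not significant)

After GROUP BY (6 rows):
items.price | max_yr
2 | 1
4 | 80
30 | 2
1 | 60
7 | 20
80 | 20

== RESULT ==
items.price | max_yr
2 | 1
4 | 80
30 | 2
1 | 60
7 | 20
80 | 20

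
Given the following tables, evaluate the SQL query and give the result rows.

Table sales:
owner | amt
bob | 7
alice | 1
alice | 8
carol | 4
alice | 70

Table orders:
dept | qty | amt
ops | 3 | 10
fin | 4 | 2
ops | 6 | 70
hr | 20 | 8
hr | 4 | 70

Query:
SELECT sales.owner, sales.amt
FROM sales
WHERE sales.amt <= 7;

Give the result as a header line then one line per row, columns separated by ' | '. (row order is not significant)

== RESULT ==
sales.owner | sales.amt
bob | 7
alice | 1
carol | 4

Derivation:
After WHERE (3 rows):
sales.owner | sales.amt
bob | 7
alice | 1
carol | 4
After SELECT (3 rows):
sales.owner | sales.amt
bob | 7
alice | 1
carol | 4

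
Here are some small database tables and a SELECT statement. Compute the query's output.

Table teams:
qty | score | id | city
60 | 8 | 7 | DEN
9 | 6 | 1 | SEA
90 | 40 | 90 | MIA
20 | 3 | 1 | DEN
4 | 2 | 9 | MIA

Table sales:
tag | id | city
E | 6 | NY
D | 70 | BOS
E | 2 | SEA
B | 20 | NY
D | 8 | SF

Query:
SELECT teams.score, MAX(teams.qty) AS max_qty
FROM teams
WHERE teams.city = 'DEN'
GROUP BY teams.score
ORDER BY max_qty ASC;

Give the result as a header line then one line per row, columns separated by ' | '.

After WHERE (2 rows):
teams.qty | teams.score | teams.id | teams.city
60 | 8 | 7 | DEN
20 | 3 | 1 | DEN
After GROUP BY (2 rows):
teams.score | max_qty
8 | 60
3 | 20
After ORDER BY (2 rows):
teams.score | max_qty
3 | 20
8 | 60

== RESULT ==
teams.score | max_qty
3 | 20
8 | 60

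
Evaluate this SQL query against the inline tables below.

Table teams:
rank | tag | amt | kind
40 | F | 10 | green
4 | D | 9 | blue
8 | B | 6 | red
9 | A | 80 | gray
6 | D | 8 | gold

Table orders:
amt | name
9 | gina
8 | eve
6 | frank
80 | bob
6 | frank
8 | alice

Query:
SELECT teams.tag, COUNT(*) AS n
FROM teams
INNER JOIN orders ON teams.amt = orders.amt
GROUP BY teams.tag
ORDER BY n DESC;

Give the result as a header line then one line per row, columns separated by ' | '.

== RESULT ==
teams.tag | n
D | 3
B | 2
A | 1

Derivation:
After JOIN orders (6 rows):
teams.rank | teams.tag | teams.amt | teams.kind | orders.amt | orders.name
4 | D | 9 | blue | 9 | gina
8 | B | 6 | red | 6 | frank
8 | B | 6 | red | 6 | frank
9 | A | 80 | gray | 80 | bob
6 | D | 8 | gold | 8 | eve
6 | D | 8 | gold | 8 | alice
After GROUP BY (3 rows):
teams.tag | n
D | 3
B | 2
A | 1
After ORDER BY (3 rows):
teams.tag | n
D | 3
B | 2
A | 1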